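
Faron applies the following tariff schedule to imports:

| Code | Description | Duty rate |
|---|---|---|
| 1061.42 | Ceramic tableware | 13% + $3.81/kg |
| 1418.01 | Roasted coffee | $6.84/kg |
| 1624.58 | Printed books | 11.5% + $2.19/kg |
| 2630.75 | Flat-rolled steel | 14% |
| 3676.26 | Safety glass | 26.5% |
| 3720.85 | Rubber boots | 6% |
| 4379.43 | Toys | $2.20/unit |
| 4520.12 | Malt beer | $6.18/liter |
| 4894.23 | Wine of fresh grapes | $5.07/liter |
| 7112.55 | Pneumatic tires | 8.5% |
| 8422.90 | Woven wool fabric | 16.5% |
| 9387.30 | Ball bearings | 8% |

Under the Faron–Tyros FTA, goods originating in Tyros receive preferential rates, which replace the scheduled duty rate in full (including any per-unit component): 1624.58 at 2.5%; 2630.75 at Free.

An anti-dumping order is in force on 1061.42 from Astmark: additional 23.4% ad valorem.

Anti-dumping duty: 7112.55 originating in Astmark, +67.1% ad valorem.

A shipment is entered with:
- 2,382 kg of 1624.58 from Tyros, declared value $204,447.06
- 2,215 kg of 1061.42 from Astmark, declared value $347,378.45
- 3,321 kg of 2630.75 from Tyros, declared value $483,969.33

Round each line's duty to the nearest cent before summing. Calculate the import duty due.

Line 1 (1624.58, Tyros, 2,382 kg, $204,447.06):
Base rate for 1624.58 is 11.5% + $2.19/kg.
Origin Tyros qualifies under the Faron–Tyros agreement and 1624.58 is covered: preferential rate 2.5% applies instead.
Duty = $204,447.06 × 2.5% = $5,111.18.
Line 2 (1061.42, Astmark, 2,215 kg, $347,378.45):
Base rate for 1061.42 is 13% + $3.81/kg.
Additional duty on 1061.42 from Astmark: +23.4%. Applied ad valorem rate: 13% + 23.4% = 36.4%.
Duty = $347,378.45 × 36.4% + 2,215 × $3.81 = $134,884.91.
Line 3 (2630.75, Tyros, 3,321 kg, $483,969.33):
Base rate for 2630.75 is 14%.
Origin Tyros qualifies under the Faron–Tyros agreement and 2630.75 is covered: preferential rate Free applies instead.
Duty = $483,969.33 × 0% = $0.00.
Total = $5,111.18 + $134,884.91 + $0.00 = $139,996.09.

$139,996.09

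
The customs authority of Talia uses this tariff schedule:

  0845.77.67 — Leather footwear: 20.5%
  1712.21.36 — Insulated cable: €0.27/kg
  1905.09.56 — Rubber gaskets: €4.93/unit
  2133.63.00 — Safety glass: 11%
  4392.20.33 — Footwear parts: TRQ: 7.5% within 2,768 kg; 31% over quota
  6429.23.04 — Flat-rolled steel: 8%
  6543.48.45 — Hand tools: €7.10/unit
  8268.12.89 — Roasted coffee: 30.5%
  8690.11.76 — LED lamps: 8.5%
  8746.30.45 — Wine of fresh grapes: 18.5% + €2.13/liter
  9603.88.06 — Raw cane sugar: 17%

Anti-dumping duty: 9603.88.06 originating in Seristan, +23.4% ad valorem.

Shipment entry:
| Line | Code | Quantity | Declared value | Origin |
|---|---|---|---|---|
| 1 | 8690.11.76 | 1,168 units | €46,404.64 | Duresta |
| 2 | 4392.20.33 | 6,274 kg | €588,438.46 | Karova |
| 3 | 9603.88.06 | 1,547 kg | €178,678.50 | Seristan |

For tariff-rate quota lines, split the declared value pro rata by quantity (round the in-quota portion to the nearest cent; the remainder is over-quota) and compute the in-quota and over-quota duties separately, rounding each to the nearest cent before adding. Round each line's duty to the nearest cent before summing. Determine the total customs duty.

Line 1 (8690.11.76, Duresta, 1,168 units, €46,404.64):
Base rate for 8690.11.76 is 8.5%.
Duty = €46,404.64 × 8.5% = €3,944.39.
Line 2 (4392.20.33, Karova, 6,274 kg, €588,438.46):
Code 4392.20.33 is under a tariff-rate quota (threshold 2,768 kg). In-quota: 2,768 kg at 7.5%; over-quota: 3,506 kg at 31%.
Pro-rata value split: in-quota = €588,438.46 × 2,768/6,274 = €259,610.72; over-quota = €588,438.46 − €259,610.72 = €328,827.74.
In-quota duty = €259,610.72 × 7.5% = €19,470.80. Over-quota duty = €328,827.74 × 31% = €101,936.60.
Line duty = €19,470.80 + €101,936.60 = €121,407.40.
Line 3 (9603.88.06, Seristan, 1,547 kg, €178,678.50):
Base rate for 9603.88.06 is 17%.
Additional duty on 9603.88.06 from Seristan: +23.4%. Applied ad valorem rate: 17% + 23.4% = 40.4%.
Duty = €178,678.50 × 40.4% = €72,186.11.
Total = €3,944.39 + €121,407.40 + €72,186.11 = €197,537.90.

€197,537.90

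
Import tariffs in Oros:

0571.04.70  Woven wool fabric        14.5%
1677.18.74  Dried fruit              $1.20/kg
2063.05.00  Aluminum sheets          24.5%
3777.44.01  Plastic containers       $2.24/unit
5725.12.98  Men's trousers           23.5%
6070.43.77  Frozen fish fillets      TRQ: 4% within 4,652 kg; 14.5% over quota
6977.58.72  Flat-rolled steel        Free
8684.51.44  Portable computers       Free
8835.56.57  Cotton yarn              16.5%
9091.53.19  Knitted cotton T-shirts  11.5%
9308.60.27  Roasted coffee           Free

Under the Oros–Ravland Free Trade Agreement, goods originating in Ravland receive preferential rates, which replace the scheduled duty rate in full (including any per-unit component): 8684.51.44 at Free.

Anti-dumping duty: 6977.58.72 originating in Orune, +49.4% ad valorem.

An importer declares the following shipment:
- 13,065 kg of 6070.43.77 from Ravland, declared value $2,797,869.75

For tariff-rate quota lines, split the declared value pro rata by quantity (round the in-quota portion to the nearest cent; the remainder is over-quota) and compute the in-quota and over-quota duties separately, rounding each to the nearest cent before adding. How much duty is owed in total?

Line 1 (6070.43.77, Ravland, 13,065 kg, $2,797,869.75):
Code 6070.43.77 is under a tariff-rate quota (threshold 4,652 kg). In-quota: 4,652 kg at 4%; over-quota: 8,413 kg at 14.5%.
Pro-rata value split: in-quota = $2,797,869.75 × 4,652/13,065 = $996,225.80; over-quota = $2,797,869.75 − $996,225.80 = $1,801,643.95.
In-quota duty = $996,225.80 × 4% = $39,849.03. Over-quota duty = $1,801,643.95 × 14.5% = $261,238.37.
Line duty = $39,849.03 + $261,238.37 = $301,087.40.

$301,087.40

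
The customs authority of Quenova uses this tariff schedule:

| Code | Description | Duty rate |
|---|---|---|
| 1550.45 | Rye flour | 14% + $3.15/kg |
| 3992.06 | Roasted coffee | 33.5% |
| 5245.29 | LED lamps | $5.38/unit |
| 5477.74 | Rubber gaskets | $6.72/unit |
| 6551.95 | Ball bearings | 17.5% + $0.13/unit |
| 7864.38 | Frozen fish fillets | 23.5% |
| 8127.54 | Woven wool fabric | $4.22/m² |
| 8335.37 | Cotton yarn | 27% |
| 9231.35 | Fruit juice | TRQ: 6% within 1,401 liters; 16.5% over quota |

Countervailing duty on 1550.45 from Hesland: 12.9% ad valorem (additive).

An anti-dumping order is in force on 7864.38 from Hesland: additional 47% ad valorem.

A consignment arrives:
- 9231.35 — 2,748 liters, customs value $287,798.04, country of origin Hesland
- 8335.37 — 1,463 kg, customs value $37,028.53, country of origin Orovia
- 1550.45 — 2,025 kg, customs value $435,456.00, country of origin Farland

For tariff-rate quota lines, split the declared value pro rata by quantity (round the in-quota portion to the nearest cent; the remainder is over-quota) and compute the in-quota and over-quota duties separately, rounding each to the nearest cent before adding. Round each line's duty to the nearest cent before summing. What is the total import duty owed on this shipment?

Line 1 (9231.35, Hesland, 2,748 liters, $287,798.04):
Code 9231.35 is under a tariff-rate quota (threshold 1,401 liters). In-quota: 1,401 liters at 6%; over-quota: 1,347 liters at 16.5%.
Pro-rata value split: in-quota = $287,798.04 × 1,401/2,748 = $146,726.73; over-quota = $287,798.04 − $146,726.73 = $141,071.31.
In-quota duty = $146,726.73 × 6% = $8,803.60. Over-quota duty = $141,071.31 × 16.5% = $23,276.77.
Line duty = $8,803.60 + $23,276.77 = $32,080.37.
Line 2 (8335.37, Orovia, 1,463 kg, $37,028.53):
Base rate for 8335.37 is 27%.
Duty = $37,028.53 × 27% = $9,997.70.
Line 3 (1550.45, Farland, 2,025 kg, $435,456.00):
Base rate for 1550.45 is 14% + $3.15/kg.
The additional-duty order on 1550.45 targets Hesland, not Farland; it does not apply.
Duty = $435,456.00 × 14% + 2,025 × $3.15 = $67,342.59.
Total = $32,080.37 + $9,997.70 + $67,342.59 = $109,420.66.

$109,420.66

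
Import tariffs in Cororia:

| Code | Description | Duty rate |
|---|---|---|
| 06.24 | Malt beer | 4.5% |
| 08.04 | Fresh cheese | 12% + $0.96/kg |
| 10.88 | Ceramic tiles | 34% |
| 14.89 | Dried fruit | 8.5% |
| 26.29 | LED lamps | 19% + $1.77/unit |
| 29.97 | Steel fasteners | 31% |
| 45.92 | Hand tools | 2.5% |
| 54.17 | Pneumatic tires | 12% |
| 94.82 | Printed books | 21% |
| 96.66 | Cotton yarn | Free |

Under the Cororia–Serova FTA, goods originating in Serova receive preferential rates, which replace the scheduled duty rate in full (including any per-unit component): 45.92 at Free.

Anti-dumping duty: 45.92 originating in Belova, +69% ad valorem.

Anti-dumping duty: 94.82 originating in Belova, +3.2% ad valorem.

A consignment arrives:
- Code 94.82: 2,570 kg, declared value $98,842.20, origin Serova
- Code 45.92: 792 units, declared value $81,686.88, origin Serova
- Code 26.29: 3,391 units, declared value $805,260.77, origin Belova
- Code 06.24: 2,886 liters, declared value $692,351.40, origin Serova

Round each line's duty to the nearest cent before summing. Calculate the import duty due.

Line 1 (94.82, Serova, 2,570 kg, $98,842.20):
Base rate for 94.82 is 21%.
Origin Serova is the FTA partner but 94.82 is not on the preference list; base rate stands.
The additional-duty order on 94.82 targets Belova, not Serova; it does not apply.
Duty = $98,842.20 × 21% = $20,756.86.
Line 2 (45.92, Serova, 792 units, $81,686.88):
Base rate for 45.92 is 2.5%.
Origin Serova qualifies under the Cororia–Serova agreement and 45.92 is covered: preferential rate Free applies instead.
The additional-duty order on 45.92 targets Belova, not Serova; it does not apply.
Duty = $81,686.88 × 0% = $0.00.
Line 3 (26.29, Belova, 3,391 units, $805,260.77):
Base rate for 26.29 is 19% + $1.77/unit.
Duty = $805,260.77 × 19% + 3,391 × $1.77 = $159,001.62.
Line 4 (06.24, Serova, 2,886 liters, $692,351.40):
Base rate for 06.24 is 4.5%.
Origin Serova is the FTA partner but 06.24 is not on the preference list; base rate stands.
Duty = $692,351.40 × 4.5% = $31,155.81.
Total = $20,756.86 + $0.00 + $159,001.62 + $31,155.81 = $210,914.29.

$210,914.29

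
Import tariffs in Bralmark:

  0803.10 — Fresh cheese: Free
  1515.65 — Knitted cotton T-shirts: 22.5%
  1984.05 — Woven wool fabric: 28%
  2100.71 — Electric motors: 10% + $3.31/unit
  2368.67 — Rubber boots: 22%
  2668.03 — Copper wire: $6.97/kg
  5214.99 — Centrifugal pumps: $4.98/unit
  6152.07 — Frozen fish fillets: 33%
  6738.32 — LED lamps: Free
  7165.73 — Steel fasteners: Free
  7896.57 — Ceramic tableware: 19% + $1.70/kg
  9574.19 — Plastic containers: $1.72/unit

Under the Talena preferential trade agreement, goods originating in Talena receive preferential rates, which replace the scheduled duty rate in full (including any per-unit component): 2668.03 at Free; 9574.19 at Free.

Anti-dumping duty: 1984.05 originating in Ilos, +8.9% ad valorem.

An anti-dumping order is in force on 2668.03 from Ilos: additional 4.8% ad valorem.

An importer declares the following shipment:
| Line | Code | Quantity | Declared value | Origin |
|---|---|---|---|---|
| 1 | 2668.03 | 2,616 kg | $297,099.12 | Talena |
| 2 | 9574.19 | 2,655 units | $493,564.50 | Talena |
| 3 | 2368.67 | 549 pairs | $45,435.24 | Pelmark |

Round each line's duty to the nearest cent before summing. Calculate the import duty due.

Line 1 (2668.03, Talena, 2,616 kg, $297,099.12):
Base rate for 2668.03 is $6.97/kg.
Origin Talena qualifies under the Bralmark–Talena agreement and 2668.03 is covered: preferential rate Free applies instead.
The additional-duty order on 2668.03 targets Ilos, not Talena; it does not apply.
Duty = $297,099.12 × 0% = $0.00.
Line 2 (9574.19, Talena, 2,655 units, $493,564.50):
Base rate for 9574.19 is $1.72/unit.
Origin Talena qualifies under the Bralmark–Talena agreement and 9574.19 is covered: preferential rate Free applies instead.
Duty = $493,564.50 × 0% = $0.00.
Line 3 (2368.67, Pelmark, 549 pairs, $45,435.24):
Base rate for 2368.67 is 22%.
Duty = $45,435.24 × 22% = $9,995.75.
Total = $0.00 + $0.00 + $9,995.75 = $9,995.75.

$9,995.75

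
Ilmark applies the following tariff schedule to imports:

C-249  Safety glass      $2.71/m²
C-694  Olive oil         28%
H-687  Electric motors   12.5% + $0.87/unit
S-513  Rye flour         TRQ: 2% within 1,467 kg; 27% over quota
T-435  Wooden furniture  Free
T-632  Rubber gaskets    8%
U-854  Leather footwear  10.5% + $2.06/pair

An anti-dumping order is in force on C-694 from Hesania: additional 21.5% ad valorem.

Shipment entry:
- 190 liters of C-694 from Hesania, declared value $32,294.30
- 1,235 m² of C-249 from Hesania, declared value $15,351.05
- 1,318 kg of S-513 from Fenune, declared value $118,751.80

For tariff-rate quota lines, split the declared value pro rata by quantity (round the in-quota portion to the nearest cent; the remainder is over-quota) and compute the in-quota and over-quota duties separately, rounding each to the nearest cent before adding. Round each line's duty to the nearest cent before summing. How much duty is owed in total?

$21,707.57

Line 1 (C-694, Hesania, 190 liters, $32,294.30):
Base rate for C-694 is 28%.
Additional duty on C-694 from Hesania: +21.5%. Applied ad valorem rate: 28% + 21.5% = 49.5%.
Duty = $32,294.30 × 49.5% = $15,985.68.
Line 2 (C-249, Hesania, 1,235 m², $15,351.05):
Base rate for C-249 is $2.71/m².
Duty = 1,235 × $2.71 = $3,346.85.
Line 3 (S-513, Fenune, 1,318 kg, $118,751.80):
Code S-513 is under a tariff-rate quota (threshold 1,467 kg). Quantity 1,318 kg is within the quota, so the in-quota rate 2% applies to the full value.
Duty = $118,751.80 × 2% = $2,375.04.
Total = $15,985.68 + $3,346.85 + $2,375.04 = $21,707.57.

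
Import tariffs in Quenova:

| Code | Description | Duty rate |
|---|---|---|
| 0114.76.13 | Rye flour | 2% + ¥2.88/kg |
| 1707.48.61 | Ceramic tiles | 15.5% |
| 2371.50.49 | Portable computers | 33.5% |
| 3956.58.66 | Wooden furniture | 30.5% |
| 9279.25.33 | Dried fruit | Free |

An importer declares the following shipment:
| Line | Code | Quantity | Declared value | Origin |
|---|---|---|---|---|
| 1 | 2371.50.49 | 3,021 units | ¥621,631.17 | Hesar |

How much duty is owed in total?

Line 1 (2371.50.49, Hesar, 3,021 units, ¥621,631.17):
Base rate for 2371.50.49 is 33.5%.
Duty = ¥621,631.17 × 33.5% = ¥208,246.44.

¥208,246.44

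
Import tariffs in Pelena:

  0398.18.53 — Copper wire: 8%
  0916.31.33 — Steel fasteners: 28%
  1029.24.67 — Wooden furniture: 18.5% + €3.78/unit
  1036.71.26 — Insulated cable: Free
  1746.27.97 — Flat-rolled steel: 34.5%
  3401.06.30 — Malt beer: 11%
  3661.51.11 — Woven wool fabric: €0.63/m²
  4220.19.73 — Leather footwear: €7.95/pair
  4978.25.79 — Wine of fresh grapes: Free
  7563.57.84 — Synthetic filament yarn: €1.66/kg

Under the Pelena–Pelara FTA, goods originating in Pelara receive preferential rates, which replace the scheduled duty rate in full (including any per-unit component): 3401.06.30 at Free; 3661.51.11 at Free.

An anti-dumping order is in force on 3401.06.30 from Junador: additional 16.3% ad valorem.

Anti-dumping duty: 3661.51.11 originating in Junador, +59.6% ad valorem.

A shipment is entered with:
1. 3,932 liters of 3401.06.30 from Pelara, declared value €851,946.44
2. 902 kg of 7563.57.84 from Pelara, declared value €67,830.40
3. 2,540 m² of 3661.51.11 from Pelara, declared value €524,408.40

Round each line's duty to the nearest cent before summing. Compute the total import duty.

Line 1 (3401.06.30, Pelara, 3,932 liters, €851,946.44):
Base rate for 3401.06.30 is 11%.
Origin Pelara qualifies under the Pelena–Pelara agreement and 3401.06.30 is covered: preferential rate Free applies instead.
The additional-duty order on 3401.06.30 targets Junador, not Pelara; it does not apply.
Duty = €851,946.44 × 0% = €0.00.
Line 2 (7563.57.84, Pelara, 902 kg, €67,830.40):
Base rate for 7563.57.84 is €1.66/kg.
Origin Pelara is the FTA partner but 7563.57.84 is not on the preference list; base rate stands.
Duty = 902 × €1.66 = €1,497.32.
Line 3 (3661.51.11, Pelara, 2,540 m², €524,408.40):
Base rate for 3661.51.11 is €0.63/m².
Origin Pelara qualifies under the Pelena–Pelara agreement and 3661.51.11 is covered: preferential rate Free applies instead.
The additional-duty order on 3661.51.11 targets Junador, not Pelara; it does not apply.
Duty = €524,408.40 × 0% = €0.00.
Total = €0.00 + €1,497.32 + €0.00 = €1,497.32.

€1,497.32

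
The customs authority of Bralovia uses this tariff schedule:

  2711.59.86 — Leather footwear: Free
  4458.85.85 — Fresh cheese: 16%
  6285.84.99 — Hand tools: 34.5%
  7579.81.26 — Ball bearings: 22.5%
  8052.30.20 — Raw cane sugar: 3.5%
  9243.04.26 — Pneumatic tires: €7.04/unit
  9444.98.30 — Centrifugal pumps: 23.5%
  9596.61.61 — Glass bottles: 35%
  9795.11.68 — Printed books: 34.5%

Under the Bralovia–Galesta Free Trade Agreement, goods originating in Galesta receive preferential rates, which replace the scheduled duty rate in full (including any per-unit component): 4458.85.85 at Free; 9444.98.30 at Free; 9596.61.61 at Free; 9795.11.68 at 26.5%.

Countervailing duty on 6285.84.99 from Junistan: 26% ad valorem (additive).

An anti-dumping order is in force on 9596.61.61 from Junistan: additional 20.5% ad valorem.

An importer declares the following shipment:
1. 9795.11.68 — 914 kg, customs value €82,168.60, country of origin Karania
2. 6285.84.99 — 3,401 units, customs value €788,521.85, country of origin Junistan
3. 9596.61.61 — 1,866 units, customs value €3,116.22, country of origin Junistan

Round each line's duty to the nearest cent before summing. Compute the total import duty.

€507,133.39

Line 1 (9795.11.68, Karania, 914 kg, €82,168.60):
Base rate for 9795.11.68 is 34.5%.
9795.11.68 has an FTA preferential rate, but origin Karania is not Galesta; base rate stands.
Duty = €82,168.60 × 34.5% = €28,348.17.
Line 2 (6285.84.99, Junistan, 3,401 units, €788,521.85):
Base rate for 6285.84.99 is 34.5%.
Additional duty on 6285.84.99 from Junistan: +26%. Applied ad valorem rate: 34.5% + 26% = 60.5%.
Duty = €788,521.85 × 60.5% = €477,055.72.
Line 3 (9596.61.61, Junistan, 1,866 units, €3,116.22):
Base rate for 9596.61.61 is 35%.
9596.61.61 has an FTA preferential rate, but origin Junistan is not Galesta; base rate stands.
Additional duty on 9596.61.61 from Junistan: +20.5%. Applied ad valorem rate: 35% + 20.5% = 55.5%.
Duty = €3,116.22 × 55.5% = €1,729.50.
Total = €28,348.17 + €477,055.72 + €1,729.50 = €507,133.39.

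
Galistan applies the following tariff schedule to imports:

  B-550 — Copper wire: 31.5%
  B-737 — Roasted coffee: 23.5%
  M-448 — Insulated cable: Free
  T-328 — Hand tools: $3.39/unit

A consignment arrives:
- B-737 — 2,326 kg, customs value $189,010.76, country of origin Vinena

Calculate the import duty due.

Line 1 (B-737, Vinena, 2,326 kg, $189,010.76):
Base rate for B-737 is 23.5%.
Duty = $189,010.76 × 23.5% = $44,417.53.

$44,417.53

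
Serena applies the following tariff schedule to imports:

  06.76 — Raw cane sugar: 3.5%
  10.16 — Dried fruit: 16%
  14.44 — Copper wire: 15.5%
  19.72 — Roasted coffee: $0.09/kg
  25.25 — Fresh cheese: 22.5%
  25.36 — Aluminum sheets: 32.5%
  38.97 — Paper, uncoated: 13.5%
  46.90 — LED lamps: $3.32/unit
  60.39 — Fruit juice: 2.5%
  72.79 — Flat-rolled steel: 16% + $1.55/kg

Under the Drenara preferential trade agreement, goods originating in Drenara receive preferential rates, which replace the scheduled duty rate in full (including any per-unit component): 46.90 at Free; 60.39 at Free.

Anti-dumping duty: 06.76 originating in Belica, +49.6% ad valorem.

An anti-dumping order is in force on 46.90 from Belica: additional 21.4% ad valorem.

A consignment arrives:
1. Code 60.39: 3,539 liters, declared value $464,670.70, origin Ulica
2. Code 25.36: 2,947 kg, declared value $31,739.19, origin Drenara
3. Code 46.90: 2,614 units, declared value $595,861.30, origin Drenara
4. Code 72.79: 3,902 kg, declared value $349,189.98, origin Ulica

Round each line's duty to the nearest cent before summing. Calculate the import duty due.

Line 1 (60.39, Ulica, 3,539 liters, $464,670.70):
Base rate for 60.39 is 2.5%.
60.39 has an FTA preferential rate, but origin Ulica is not Drenara; base rate stands.
Duty = $464,670.70 × 2.5% = $11,616.77.
Line 2 (25.36, Drenara, 2,947 kg, $31,739.19):
Base rate for 25.36 is 32.5%.
Origin Drenara is the FTA partner but 25.36 is not on the preference list; base rate stands.
Duty = $31,739.19 × 32.5% = $10,315.24.
Line 3 (46.90, Drenara, 2,614 units, $595,861.30):
Base rate for 46.90 is $3.32/unit.
Origin Drenara qualifies under the Serena–Drenara agreement and 46.90 is covered: preferential rate Free applies instead.
The additional-duty order on 46.90 targets Belica, not Drenara; it does not apply.
Duty = $595,861.30 × 0% = $0.00.
Line 4 (72.79, Ulica, 3,902 kg, $349,189.98):
Base rate for 72.79 is 16% + $1.55/kg.
Duty = $349,189.98 × 16% + 3,902 × $1.55 = $61,918.50.
Total = $11,616.77 + $10,315.24 + $0.00 + $61,918.50 = $83,850.51.

$83,850.51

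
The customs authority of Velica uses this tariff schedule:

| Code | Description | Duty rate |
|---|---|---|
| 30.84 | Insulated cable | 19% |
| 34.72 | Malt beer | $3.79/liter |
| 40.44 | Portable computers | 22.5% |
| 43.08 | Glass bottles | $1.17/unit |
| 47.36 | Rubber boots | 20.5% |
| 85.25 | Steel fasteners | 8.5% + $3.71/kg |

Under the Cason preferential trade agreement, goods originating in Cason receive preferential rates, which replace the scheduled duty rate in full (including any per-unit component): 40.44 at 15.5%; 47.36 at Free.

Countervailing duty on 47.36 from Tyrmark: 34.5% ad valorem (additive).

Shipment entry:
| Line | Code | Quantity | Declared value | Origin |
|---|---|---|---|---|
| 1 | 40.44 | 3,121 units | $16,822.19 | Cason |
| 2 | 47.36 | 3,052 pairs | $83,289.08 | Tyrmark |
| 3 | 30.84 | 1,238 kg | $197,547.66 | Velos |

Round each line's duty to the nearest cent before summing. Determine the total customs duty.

$85,950.49

Line 1 (40.44, Cason, 3,121 units, $16,822.19):
Base rate for 40.44 is 22.5%.
Origin Cason qualifies under the Velica–Cason agreement and 40.44 is covered: preferential rate 15.5% applies instead.
Duty = $16,822.19 × 15.5% = $2,607.44.
Line 2 (47.36, Tyrmark, 3,052 pairs, $83,289.08):
Base rate for 47.36 is 20.5%.
47.36 has an FTA preferential rate, but origin Tyrmark is not Cason; base rate stands.
Additional duty on 47.36 from Tyrmark: +34.5%. Applied ad valorem rate: 20.5% + 34.5% = 55%.
Duty = $83,289.08 × 55% = $45,808.99.
Line 3 (30.84, Velos, 1,238 kg, $197,547.66):
Base rate for 30.84 is 19%.
Duty = $197,547.66 × 19% = $37,534.06.
Total = $2,607.44 + $45,808.99 + $37,534.06 = $85,950.49.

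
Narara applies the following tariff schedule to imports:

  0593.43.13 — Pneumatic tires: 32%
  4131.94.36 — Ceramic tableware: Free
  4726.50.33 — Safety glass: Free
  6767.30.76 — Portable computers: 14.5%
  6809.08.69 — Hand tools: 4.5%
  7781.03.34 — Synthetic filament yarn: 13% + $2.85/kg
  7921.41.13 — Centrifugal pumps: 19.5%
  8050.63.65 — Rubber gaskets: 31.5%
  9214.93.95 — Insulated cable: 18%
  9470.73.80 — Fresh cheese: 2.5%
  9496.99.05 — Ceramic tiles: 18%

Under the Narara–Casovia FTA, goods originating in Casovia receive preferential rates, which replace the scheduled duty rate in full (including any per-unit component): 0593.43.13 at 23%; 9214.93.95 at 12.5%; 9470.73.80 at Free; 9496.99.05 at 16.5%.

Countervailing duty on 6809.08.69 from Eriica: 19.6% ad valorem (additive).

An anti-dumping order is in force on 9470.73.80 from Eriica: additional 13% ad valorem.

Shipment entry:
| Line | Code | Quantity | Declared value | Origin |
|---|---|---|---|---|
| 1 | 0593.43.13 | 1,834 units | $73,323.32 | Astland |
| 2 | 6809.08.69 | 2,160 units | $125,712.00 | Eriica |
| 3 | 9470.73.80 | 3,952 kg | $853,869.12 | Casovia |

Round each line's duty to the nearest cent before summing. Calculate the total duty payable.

Line 1 (0593.43.13, Astland, 1,834 units, $73,323.32):
Base rate for 0593.43.13 is 32%.
0593.43.13 has an FTA preferential rate, but origin Astland is not Casovia; base rate stands.
Duty = $73,323.32 × 32% = $23,463.46.
Line 2 (6809.08.69, Eriica, 2,160 units, $125,712.00):
Base rate for 6809.08.69 is 4.5%.
Additional duty on 6809.08.69 from Eriica: +19.6%. Applied ad valorem rate: 4.5% + 19.6% = 24.1%.
Duty = $125,712.00 × 24.1% = $30,296.59.
Line 3 (9470.73.80, Casovia, 3,952 kg, $853,869.12):
Base rate for 9470.73.80 is 2.5%.
Origin Casovia qualifies under the Narara–Casovia agreement and 9470.73.80 is covered: preferential rate Free applies instead.
The additional-duty order on 9470.73.80 targets Eriica, not Casovia; it does not apply.
Duty = $853,869.12 × 0% = $0.00.
Total = $23,463.46 + $30,296.59 + $0.00 = $53,760.05.

$53,760.05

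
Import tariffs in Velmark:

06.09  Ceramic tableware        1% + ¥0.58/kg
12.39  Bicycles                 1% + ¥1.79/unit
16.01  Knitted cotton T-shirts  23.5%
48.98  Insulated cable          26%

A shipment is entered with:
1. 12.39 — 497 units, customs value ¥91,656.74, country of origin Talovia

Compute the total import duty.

Line 1 (12.39, Talovia, 497 units, ¥91,656.74):
Base rate for 12.39 is 1% + ¥1.79/unit.
Duty = ¥91,656.74 × 1% + 497 × ¥1.79 = ¥1,806.20.

¥1,806.20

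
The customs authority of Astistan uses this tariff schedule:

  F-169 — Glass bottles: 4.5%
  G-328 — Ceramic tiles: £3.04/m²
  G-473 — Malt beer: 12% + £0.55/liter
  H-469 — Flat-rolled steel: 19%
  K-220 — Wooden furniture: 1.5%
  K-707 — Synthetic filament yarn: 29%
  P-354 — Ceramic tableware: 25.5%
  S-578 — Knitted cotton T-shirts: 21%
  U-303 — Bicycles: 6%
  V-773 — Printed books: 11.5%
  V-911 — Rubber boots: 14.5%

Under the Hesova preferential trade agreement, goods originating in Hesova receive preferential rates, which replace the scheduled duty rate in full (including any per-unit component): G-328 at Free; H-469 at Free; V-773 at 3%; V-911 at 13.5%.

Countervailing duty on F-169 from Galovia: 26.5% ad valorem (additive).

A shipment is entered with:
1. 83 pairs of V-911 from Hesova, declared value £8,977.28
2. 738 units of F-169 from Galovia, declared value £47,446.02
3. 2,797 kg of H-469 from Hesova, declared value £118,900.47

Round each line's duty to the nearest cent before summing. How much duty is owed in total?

£15,920.20

Line 1 (V-911, Hesova, 83 pairs, £8,977.28):
Base rate for V-911 is 14.5%.
Origin Hesova qualifies under the Astistan–Hesova agreement and V-911 is covered: preferential rate 13.5% applies instead.
Duty = £8,977.28 × 13.5% = £1,211.93.
Line 2 (F-169, Galovia, 738 units, £47,446.02):
Base rate for F-169 is 4.5%.
Additional duty on F-169 from Galovia: +26.5%. Applied ad valorem rate: 4.5% + 26.5% = 31%.
Duty = £47,446.02 × 31% = £14,708.27.
Line 3 (H-469, Hesova, 2,797 kg, £118,900.47):
Base rate for H-469 is 19%.
Origin Hesova qualifies under the Astistan–Hesova agreement and H-469 is covered: preferential rate Free applies instead.
Duty = £118,900.47 × 0% = £0.00.
Total = £1,211.93 + £14,708.27 + £0.00 = £15,920.20.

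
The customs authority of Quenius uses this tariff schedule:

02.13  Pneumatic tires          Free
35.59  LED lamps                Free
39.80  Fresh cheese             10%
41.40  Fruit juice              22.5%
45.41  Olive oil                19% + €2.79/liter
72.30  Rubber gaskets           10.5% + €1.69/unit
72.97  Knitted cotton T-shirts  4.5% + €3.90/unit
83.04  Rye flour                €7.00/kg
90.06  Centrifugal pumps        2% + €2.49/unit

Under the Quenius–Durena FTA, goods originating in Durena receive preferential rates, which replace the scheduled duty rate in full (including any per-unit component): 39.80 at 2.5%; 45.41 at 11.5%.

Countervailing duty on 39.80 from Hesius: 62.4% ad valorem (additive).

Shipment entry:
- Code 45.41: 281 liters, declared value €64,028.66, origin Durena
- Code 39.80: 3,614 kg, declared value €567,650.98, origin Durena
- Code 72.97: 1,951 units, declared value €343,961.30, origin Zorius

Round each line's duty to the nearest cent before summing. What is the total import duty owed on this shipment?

€44,641.73

Line 1 (45.41, Durena, 281 liters, €64,028.66):
Base rate for 45.41 is 19% + €2.79/liter.
Origin Durena qualifies under the Quenius–Durena agreement and 45.41 is covered: preferential rate 11.5% applies instead.
Duty = €64,028.66 × 11.5% = €7,363.30.
Line 2 (39.80, Durena, 3,614 kg, €567,650.98):
Base rate for 39.80 is 10%.
Origin Durena qualifies under the Quenius–Durena agreement and 39.80 is covered: preferential rate 2.5% applies instead.
The additional-duty order on 39.80 targets Hesius, not Durena; it does not apply.
Duty = €567,650.98 × 2.5% = €14,191.27.
Line 3 (72.97, Zorius, 1,951 units, €343,961.30):
Base rate for 72.97 is 4.5% + €3.90/unit.
Duty = €343,961.30 × 4.5% + 1,951 × €3.90 = €23,087.16.
Total = €7,363.30 + €14,191.27 + €23,087.16 = €44,641.73.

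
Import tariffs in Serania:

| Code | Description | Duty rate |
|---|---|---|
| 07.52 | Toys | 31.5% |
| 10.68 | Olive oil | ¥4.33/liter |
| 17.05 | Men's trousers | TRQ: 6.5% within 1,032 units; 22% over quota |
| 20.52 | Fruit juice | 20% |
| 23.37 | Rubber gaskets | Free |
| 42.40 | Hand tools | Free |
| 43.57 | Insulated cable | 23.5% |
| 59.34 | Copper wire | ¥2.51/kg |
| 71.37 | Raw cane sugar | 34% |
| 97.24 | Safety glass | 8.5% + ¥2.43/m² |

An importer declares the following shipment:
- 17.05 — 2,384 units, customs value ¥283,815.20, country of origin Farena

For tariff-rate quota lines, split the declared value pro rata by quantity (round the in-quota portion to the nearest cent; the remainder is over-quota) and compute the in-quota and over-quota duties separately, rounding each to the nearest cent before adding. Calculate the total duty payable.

Line 1 (17.05, Farena, 2,384 units, ¥283,815.20):
Code 17.05 is under a tariff-rate quota (threshold 1,032 units). In-quota: 1,032 units at 6.5%; over-quota: 1,352 units at 22%.
Pro-rata value split: in-quota = ¥283,815.20 × 1,032/2,384 = ¥122,859.60; over-quota = ¥283,815.20 − ¥122,859.60 = ¥160,955.60.
In-quota duty = ¥122,859.60 × 6.5% = ¥7,985.87. Over-quota duty = ¥160,955.60 × 22% = ¥35,410.23.
Line duty = ¥7,985.87 + ¥35,410.23 = ¥43,396.10.

¥43,396.10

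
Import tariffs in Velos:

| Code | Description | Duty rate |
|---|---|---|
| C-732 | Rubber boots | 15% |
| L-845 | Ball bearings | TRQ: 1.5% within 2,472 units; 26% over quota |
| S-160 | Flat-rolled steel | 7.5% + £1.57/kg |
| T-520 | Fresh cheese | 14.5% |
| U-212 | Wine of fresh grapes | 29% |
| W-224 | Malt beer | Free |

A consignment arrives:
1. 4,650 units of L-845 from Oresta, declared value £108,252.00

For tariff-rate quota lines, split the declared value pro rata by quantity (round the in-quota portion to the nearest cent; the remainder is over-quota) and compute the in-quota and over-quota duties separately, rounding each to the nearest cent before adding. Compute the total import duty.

Line 1 (L-845, Oresta, 4,650 units, £108,252.00):
Code L-845 is under a tariff-rate quota (threshold 2,472 units). In-quota: 2,472 units at 1.5%; over-quota: 2,178 units at 26%.
Pro-rata value split: in-quota = £108,252.00 × 2,472/4,650 = £57,548.16; over-quota = £108,252.00 − £57,548.16 = £50,703.84.
In-quota duty = £57,548.16 × 1.5% = £863.22. Over-quota duty = £50,703.84 × 26% = £13,183.00.
Line duty = £863.22 + £13,183.00 = £14,046.22.

£14,046.22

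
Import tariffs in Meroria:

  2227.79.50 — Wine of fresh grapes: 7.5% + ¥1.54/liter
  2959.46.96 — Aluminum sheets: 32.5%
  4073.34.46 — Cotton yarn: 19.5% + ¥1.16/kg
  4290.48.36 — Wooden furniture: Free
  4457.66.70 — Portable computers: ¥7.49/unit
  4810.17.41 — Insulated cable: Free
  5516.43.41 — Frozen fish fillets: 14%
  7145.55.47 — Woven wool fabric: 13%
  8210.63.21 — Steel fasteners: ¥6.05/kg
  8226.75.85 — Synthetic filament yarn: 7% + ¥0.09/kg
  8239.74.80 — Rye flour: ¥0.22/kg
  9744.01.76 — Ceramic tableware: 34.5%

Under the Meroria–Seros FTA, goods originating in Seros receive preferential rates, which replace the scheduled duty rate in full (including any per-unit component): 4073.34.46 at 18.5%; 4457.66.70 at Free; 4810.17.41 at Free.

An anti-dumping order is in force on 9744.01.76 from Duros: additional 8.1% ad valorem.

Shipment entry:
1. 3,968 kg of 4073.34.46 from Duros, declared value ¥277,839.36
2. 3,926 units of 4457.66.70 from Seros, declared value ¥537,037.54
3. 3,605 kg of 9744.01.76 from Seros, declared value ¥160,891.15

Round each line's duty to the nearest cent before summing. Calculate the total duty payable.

Line 1 (4073.34.46, Duros, 3,968 kg, ¥277,839.36):
Base rate for 4073.34.46 is 19.5% + ¥1.16/kg.
4073.34.46 has an FTA preferential rate, but origin Duros is not Seros; base rate stands.
Duty = ¥277,839.36 × 19.5% + 3,968 × ¥1.16 = ¥58,781.56.
Line 2 (4457.66.70, Seros, 3,926 units, ¥537,037.54):
Base rate for 4457.66.70 is ¥7.49/unit.
Origin Seros qualifies under the Meroria–Seros agreement and 4457.66.70 is covered: preferential rate Free applies instead.
Duty = ¥537,037.54 × 0% = ¥0.00.
Line 3 (9744.01.76, Seros, 3,605 kg, ¥160,891.15):
Base rate for 9744.01.76 is 34.5%.
Origin Seros is the FTA partner but 9744.01.76 is not on the preference list; base rate stands.
The additional-duty order on 9744.01.76 targets Duros, not Seros; it does not apply.
Duty = ¥160,891.15 × 34.5% = ¥55,507.45.
Total = ¥58,781.56 + ¥0.00 + ¥55,507.45 = ¥114,289.01.

¥114,289.01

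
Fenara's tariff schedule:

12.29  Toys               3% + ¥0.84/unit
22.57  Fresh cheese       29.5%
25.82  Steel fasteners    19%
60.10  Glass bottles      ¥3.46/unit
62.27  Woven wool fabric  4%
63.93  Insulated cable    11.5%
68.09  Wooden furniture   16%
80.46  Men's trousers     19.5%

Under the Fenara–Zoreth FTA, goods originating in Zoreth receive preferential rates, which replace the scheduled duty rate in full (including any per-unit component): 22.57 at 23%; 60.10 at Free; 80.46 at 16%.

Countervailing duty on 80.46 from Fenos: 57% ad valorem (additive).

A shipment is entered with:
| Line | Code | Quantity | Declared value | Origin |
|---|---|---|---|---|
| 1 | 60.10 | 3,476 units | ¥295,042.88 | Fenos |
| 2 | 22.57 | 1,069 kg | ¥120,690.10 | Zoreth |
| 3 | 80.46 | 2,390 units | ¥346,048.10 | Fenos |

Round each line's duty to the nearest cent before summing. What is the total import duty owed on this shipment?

Line 1 (60.10, Fenos, 3,476 units, ¥295,042.88):
Base rate for 60.10 is ¥3.46/unit.
60.10 has an FTA preferential rate, but origin Fenos is not Zoreth; base rate stands.
Duty = 3,476 × ¥3.46 = ¥12,026.96.
Line 2 (22.57, Zoreth, 1,069 kg, ¥120,690.10):
Base rate for 22.57 is 29.5%.
Origin Zoreth qualifies under the Fenara–Zoreth agreement and 22.57 is covered: preferential rate 23% applies instead.
Duty = ¥120,690.10 × 23% = ¥27,758.72.
Line 3 (80.46, Fenos, 2,390 units, ¥346,048.10):
Base rate for 80.46 is 19.5%.
80.46 has an FTA preferential rate, but origin Fenos is not Zoreth; base rate stands.
Additional duty on 80.46 from Fenos: +57%. Applied ad valorem rate: 19.5% + 57% = 76.5%.
Duty = ¥346,048.10 × 76.5% = ¥264,726.80.
Total = ¥12,026.96 + ¥27,758.72 + ¥264,726.80 = ¥304,512.48.

¥304,512.48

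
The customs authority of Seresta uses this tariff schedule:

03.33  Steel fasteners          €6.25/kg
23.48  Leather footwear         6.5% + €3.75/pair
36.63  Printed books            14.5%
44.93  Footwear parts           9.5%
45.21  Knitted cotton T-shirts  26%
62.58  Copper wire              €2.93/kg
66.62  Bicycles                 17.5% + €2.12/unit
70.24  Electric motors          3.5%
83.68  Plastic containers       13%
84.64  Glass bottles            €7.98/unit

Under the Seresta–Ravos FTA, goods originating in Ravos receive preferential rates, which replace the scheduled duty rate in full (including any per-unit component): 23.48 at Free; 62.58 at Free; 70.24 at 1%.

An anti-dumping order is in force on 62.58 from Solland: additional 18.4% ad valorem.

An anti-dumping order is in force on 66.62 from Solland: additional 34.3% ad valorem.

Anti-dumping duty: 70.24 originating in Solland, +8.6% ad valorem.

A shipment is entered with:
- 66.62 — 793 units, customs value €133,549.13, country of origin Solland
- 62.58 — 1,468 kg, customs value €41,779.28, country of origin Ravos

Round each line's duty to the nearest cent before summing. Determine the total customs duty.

Line 1 (66.62, Solland, 793 units, €133,549.13):
Base rate for 66.62 is 17.5% + €2.12/unit.
Additional duty on 66.62 from Solland: +34.3%. Applied ad valorem rate: 17.5% + 34.3% = 51.8%.
Duty = €133,549.13 × 51.8% + 793 × €2.12 = €70,859.61.
Line 2 (62.58, Ravos, 1,468 kg, €41,779.28):
Base rate for 62.58 is €2.93/kg.
Origin Ravos qualifies under the Seresta–Ravos agreement and 62.58 is covered: preferential rate Free applies instead.
The additional-duty order on 62.58 targets Solland, not Ravos; it does not apply.
Duty = €41,779.28 × 0% = €0.00.
Total = €70,859.61 + €0.00 = €70,859.61.

€70,859.61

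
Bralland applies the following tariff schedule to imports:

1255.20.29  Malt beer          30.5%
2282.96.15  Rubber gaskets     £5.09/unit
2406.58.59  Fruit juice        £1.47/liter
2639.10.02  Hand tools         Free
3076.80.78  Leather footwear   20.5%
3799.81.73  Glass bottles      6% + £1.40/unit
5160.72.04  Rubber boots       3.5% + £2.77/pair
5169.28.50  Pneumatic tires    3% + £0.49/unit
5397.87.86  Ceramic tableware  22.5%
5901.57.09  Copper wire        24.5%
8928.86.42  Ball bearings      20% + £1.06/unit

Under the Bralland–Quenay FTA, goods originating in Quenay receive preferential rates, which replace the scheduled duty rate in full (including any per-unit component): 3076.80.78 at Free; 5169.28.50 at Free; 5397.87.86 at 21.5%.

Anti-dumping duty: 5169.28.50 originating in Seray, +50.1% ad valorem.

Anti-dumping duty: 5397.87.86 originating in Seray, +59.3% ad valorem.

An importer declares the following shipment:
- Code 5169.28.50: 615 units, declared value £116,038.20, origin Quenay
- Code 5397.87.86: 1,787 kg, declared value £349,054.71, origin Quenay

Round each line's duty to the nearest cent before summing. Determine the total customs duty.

Line 1 (5169.28.50, Quenay, 615 units, £116,038.20):
Base rate for 5169.28.50 is 3% + £0.49/unit.
Origin Quenay qualifies under the Bralland–Quenay agreement and 5169.28.50 is covered: preferential rate Free applies instead.
The additional-duty order on 5169.28.50 targets Seray, not Quenay; it does not apply.
Duty = £116,038.20 × 0% = £0.00.
Line 2 (5397.87.86, Quenay, 1,787 kg, £349,054.71):
Base rate for 5397.87.86 is 22.5%.
Origin Quenay qualifies under the Bralland–Quenay agreement and 5397.87.86 is covered: preferential rate 21.5% applies instead.
The additional-duty order on 5397.87.86 targets Seray, not Quenay; it does not apply.
Duty = £349,054.71 × 21.5% = £75,046.76.
Total = £0.00 + £75,046.76 = £75,046.76.

£75,046.76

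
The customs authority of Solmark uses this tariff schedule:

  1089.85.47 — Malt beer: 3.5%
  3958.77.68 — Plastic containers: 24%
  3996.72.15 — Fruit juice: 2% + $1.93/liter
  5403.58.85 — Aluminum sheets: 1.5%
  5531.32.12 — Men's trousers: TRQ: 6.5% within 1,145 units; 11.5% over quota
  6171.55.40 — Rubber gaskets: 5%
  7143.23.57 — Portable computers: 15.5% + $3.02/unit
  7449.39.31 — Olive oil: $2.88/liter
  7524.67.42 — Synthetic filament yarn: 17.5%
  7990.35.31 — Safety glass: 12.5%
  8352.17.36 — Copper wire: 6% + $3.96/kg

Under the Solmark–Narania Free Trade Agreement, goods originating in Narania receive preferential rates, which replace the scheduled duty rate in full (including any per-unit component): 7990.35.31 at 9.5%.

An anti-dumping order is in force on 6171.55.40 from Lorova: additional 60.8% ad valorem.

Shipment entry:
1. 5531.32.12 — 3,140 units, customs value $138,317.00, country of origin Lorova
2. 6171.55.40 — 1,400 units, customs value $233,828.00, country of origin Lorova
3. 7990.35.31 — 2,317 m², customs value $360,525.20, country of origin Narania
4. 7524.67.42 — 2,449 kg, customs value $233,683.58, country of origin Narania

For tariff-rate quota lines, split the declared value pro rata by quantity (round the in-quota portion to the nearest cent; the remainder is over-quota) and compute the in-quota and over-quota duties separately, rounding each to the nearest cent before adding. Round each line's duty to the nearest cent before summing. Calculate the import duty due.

Line 1 (5531.32.12, Lorova, 3,140 units, $138,317.00):
Code 5531.32.12 is under a tariff-rate quota (threshold 1,145 units). In-quota: 1,145 units at 6.5%; over-quota: 1,995 units at 11.5%.
Pro-rata value split: in-quota = $138,317.00 × 1,145/3,140 = $50,437.25; over-quota = $138,317.00 − $50,437.25 = $87,879.75.
In-quota duty = $50,437.25 × 6.5% = $3,278.42. Over-quota duty = $87,879.75 × 11.5% = $10,106.17.
Line duty = $3,278.42 + $10,106.17 = $13,384.59.
Line 2 (6171.55.40, Lorova, 1,400 units, $233,828.00):
Base rate for 6171.55.40 is 5%.
Additional duty on 6171.55.40 from Lorova: +60.8%. Applied ad valorem rate: 5% + 60.8% = 65.8%.
Duty = $233,828.00 × 65.8% = $153,858.82.
Line 3 (7990.35.31, Narania, 2,317 m², $360,525.20):
Base rate for 7990.35.31 is 12.5%.
Origin Narania qualifies under the Solmark–Narania agreement and 7990.35.31 is covered: preferential rate 9.5% applies instead.
Duty = $360,525.20 × 9.5% = $34,249.89.
Line 4 (7524.67.42, Narania, 2,449 kg, $233,683.58):
Base rate for 7524.67.42 is 17.5%.
Origin Narania is the FTA partner but 7524.67.42 is not on the preference list; base rate stands.
Duty = $233,683.58 × 17.5% = $40,894.63.
Total = $13,384.59 + $153,858.82 + $34,249.89 + $40,894.63 = $242,387.93.

$242,387.93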